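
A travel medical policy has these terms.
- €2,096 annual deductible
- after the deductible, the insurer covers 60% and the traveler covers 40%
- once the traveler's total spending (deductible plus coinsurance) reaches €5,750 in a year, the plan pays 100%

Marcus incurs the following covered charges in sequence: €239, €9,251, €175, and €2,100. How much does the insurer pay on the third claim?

€105

Bill 1, €239: all of it applies to the deductible. Cost to traveler: €239. OOP to date €239. Plan pays €239 − €239 = €0.
Bill 2, €9,251: deductible takes €1,857, €7,394 remains; coinsurance €7,394 × 40% = €2,957.60. Traveler owes €4,814.60 (running OOP €5,053.60). Insurer: €9,251 − €4,814.60 = €4,436.40.
Bill 3, €175: 40% coinsurance on €175 = €70. Traveler owes €70 (running OOP €5,123.60). Insurer: €175 − €70 = €105.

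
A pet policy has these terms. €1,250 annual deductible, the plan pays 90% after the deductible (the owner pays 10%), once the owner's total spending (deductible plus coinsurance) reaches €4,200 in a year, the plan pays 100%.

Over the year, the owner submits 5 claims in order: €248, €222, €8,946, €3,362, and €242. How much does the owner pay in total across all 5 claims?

Bill 1, €248: entire amount goes to the deductible. Owner pays €248; OOP now €248.
Bill 2, €222: entire amount goes to the deductible. Cost to owner: €222. OOP to date €470.
Bill 3, €8,946: deductible takes €780, €8,166 remains; coinsurance €8,166 × 10% = €816.60. Cost to owner: €1,596.60. OOP to date €2,066.60.
Bill 4, €3,362: deductible already satisfied, so owner's share is 10% × €3,362 = €336.20. Owner pays €336.20; OOP now €2,402.80.
Bill 5, €242: deductible met; 10% of €242 = €24.20. Cost to owner: €24.20. OOP to date €2,427.
Total paid by the owner: €248 + €222 + €1,596.60 + €336.20 + €24.20 = €2,427.

€2,427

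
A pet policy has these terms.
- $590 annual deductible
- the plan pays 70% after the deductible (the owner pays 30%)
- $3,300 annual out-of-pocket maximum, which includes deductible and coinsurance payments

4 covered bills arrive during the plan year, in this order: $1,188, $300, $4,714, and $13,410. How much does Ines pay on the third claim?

$1,414.20

Claim 1 — $1,188: $590 to deductible, leaving $598; owner's 30% is $179.40. Owner owes $769.40 (running OOP $769.40).
Claim 2 — $300: 30% coinsurance on $300 = $90. Owner owes $90 (running OOP $859.40).
Claim 3 — $4,714: deductible met; 30% of $4,714 = $1,414.20. Cost to owner: $1,414.20. OOP to date $2,273.60.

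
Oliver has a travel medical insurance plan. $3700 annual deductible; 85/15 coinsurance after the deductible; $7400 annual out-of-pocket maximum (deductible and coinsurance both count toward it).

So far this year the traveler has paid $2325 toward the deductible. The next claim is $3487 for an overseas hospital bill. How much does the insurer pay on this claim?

$1795.20

Remaining deductible: $3700 − $2325 = $1375.
The remaining $2112 (= $3487 − $1375) moves to coinsurance.
15% of $2112 = $316.80 falls to the traveler.
Traveler responsibility before any cap: $1375 + $316.80 = $1691.80.
Total out-of-pocket so far would be $2325 + $1691.80 = $4016.80, below the $7400 cap — no reduction.
Insurer pays the balance: $3487 − $1691.80 = $1795.20.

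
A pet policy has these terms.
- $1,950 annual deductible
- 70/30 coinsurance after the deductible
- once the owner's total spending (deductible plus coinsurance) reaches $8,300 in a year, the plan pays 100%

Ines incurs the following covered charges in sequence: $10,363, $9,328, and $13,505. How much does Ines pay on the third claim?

Claim 1 ($10,363): deductible takes $1,950, $8,413 remains; owner's 30% is $2,523.90. Owner pays $4,473.90; OOP now $4,473.90.
Claim 2 ($9,328): deductible already satisfied, so owner's share is 30% × $9,328 = $2,798.40. Cost to owner: $2,798.40. OOP to date $7,272.30.
Claim 3 ($13,505): deductible already satisfied, so owner's share is 30% × $13,505 = $4,051.50. That would push OOP to $11,323.80, over the $8,300 cap, so owner pays $8,300 − $7,272.30 = $1,027.70.

$1,027.70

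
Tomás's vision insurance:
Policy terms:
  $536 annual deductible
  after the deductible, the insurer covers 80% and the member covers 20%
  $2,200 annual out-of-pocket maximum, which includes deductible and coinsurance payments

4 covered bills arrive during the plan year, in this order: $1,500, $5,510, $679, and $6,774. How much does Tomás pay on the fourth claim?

Bill 1, $1,500: deductible takes $536, $964 remains; 20% of $964 = $192.80. Member pays $728.80; OOP now $728.80.
Bill 2, $5,510: 20% coinsurance on $5,510 = $1,102. Member pays $1,102; OOP now $1,830.80.
Bill 3, $679: deductible met; 20% of $679 = $135.80. Member owes $135.80 (running OOP $1,966.60).
Bill 4, $6,774: deductible met; 20% of $6,774 = $1,354.80. OOP would hit $3,321.40 > $2,200, so the cap limits the member to $2,200 − $1,966.60 = $233.40.

$233.40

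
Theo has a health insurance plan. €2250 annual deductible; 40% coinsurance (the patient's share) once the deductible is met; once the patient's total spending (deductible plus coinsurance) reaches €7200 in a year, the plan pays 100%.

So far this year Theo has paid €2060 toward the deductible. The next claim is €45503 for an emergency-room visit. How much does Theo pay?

Deductible still to meet: €2250 − €2060 = €190.
The remaining €45313 (= €45503 − €190) moves to coinsurance.
40% of €45313 = €18125.20 falls to the patient.
Patient responsibility before any cap: €190 + €18125.20 = €18315.20.
Adding €18315.20 to the €2060 already spent would give €20375.20, which exceeds the €7200 cap; the patient pays just €7200 − €2060 = €5140.

€5140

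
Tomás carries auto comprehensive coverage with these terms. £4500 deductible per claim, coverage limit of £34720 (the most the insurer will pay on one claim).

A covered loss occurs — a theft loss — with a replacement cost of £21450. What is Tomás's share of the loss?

After the deductible, £21450 − £4500 = £16950 remains.
That's under the £34720 cap, so the insurer reimburses the full £16950.
Policyholder's share is the uncovered remainder: £21450 − £16950 = £4500.

£4500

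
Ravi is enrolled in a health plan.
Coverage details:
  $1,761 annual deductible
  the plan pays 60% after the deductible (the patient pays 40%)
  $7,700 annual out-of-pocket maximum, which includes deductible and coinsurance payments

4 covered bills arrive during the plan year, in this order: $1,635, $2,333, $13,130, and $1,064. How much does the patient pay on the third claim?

Bill 1, $1,635: fully absorbed by the deductible. Patient owes $1,635 (running OOP $1,635).
Bill 2, $2,333: $126 to deductible, leaving $2,207; patient's 40% is $882.80. Patient owes $1,008.80 (running OOP $2,643.80).
Bill 3, $13,130: deductible already satisfied, so patient's share is 40% × $13,130 = $5,252. That would push OOP to $7,895.80, over the $7,700 cap, so patient pays $7,700 − $2,643.80 = $5,056.20.

$5,056.20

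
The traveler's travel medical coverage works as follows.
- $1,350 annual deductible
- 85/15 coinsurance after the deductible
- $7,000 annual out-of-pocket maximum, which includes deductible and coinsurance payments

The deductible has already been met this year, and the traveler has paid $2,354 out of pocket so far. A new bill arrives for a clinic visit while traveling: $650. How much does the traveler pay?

With the deductible met, the entire $650 is subject to coinsurance.
15% of $650 = $97.50 falls to the traveler.
Cumulative spending $2,354 + $97.50 = $2,451.50 stays under the $7,000 maximum.

$97.50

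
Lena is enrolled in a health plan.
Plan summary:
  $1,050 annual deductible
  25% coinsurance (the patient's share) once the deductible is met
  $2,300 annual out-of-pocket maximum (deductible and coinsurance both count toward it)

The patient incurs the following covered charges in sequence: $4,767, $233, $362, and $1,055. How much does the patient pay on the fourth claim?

$172

Bill 1, $4,767: $1,050 to deductible, leaving $3,717; patient's 25% is $929.25. Patient pays $1,979.25; OOP now $1,979.25.
Bill 2, $233: 25% coinsurance on $233 = $58.25. Patient pays $58.25; OOP now $2,037.50.
Bill 3, $362: 25% coinsurance on $362 = $90.50. Patient owes $90.50 (running OOP $2,128).
Bill 4, $1,055: deductible met; 25% of $1,055 = $263.75. OOP would hit $2,391.75 > $2,300, so the cap limits the patient to $2,300 − $2,128 = $172.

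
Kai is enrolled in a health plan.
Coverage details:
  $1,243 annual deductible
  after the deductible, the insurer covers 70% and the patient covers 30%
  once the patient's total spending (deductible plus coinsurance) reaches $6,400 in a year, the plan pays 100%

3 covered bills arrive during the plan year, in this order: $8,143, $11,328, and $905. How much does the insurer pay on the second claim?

Claim 1 ($8,143): deductible takes $1,243, $6,900 remains; coinsurance $6,900 × 30% = $2,070. Patient pays $3,313; OOP now $3,313. Plan pays $8,143 − $3,313 = $4,830.
Claim 2 ($11,328): 30% coinsurance on $11,328 = $3,398.40. OOP would hit $6,711.40 > $6,400, so the cap limits the patient to $6,400 − $3,313 = $3,087. Insurer: $11,328 − $3,087 = $8,241.

$8,241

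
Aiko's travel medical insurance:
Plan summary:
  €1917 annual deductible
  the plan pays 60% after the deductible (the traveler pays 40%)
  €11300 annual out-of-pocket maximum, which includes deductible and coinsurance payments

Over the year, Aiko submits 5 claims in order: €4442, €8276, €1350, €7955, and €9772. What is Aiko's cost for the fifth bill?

Bill 1, €4442: deductible takes €1917, €2525 remains; 40% of €2525 = €1010. Traveler owes €2927 (running OOP €2927).
Bill 2, €8276: deductible already satisfied, so traveler's share is 40% × €8276 = €3310.40. Traveler pays €3310.40; OOP now €6237.40.
Bill 3, €1350: deductible already satisfied, so traveler's share is 40% × €1350 = €540. Traveler owes €540 (running OOP €6777.40).
Bill 4, €7955: deductible met; 40% of €7955 = €3182. Cost to traveler: €3182. OOP to date €9959.40.
Bill 5, €9772: 40% coinsurance on €9772 = €3908.80. Adding that to €9959.40 gives €13868.20, past the €11300 cap; traveler pays only €11300 − €9959.40 = €1340.60.

€1340.60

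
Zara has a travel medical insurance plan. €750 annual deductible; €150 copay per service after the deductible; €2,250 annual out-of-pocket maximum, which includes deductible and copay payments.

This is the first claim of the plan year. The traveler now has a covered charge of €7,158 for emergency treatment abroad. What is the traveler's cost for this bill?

€900

Deductible not yet touched, so the first €750 of the bill goes to the deductible.
The remaining €6,408 (= €7,158 − €750) moves to the copay.
Copay on this service: €150.
Traveler responsibility before any cap: €750 + €150 = €900.
Cumulative spending €0 + €900 = €900 stays under the €2,250 maximum.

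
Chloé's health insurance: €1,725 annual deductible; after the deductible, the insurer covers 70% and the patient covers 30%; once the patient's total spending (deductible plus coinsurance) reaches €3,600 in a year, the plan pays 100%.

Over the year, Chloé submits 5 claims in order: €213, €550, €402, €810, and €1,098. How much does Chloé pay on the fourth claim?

Claim 1 (€213): entire amount goes to the deductible. Cost to patient: €213. OOP to date €213.
Claim 2 (€550): all of it applies to the deductible. Patient owes €550 (running OOP €763).
Claim 3 (€402): entire amount goes to the deductible. Patient owes €402 (running OOP €1,165).
Claim 4 (€810): €560 finishes the deductible; €250 goes to coinsurance; patient's 30% is €75. Patient pays €635; OOP now €1,800.

€635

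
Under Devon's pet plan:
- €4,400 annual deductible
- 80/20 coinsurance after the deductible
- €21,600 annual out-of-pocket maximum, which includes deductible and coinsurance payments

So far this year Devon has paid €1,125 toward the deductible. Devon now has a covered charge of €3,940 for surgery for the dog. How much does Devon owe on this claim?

Remaining deductible: €4,400 − €1,125 = €3,275.
That leaves €3,940 − €3,275 = €665 for coinsurance.
Coinsurance: €665 × 20% = €133.
Owner responsibility before any cap: €3,275 + €133 = €3,408.
Cumulative spending €1,125 + €3,408 = €4,533 stays under the €21,600 maximum.

€3,408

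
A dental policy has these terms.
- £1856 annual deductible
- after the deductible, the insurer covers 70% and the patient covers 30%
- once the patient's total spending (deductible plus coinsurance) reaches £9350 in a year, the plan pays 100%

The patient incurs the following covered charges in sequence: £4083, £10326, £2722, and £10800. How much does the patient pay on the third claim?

Claim 1 (£4083): £1856 to deductible, leaving £2227; patient's 30% is £668.10. Patient owes £2524.10 (running OOP £2524.10).
Claim 2 (£10326): 30% coinsurance on £10326 = £3097.80. Patient owes £3097.80 (running OOP £5621.90).
Claim 3 (£2722): deductible already satisfied, so patient's share is 30% × £2722 = £816.60. Cost to patient: £816.60. OOP to date £6438.50.

£816.60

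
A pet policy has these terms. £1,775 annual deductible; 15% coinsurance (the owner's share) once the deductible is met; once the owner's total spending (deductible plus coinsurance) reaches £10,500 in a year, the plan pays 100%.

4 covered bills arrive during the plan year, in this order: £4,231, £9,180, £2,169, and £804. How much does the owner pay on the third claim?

#1 (£4,231): deductible takes £1,775, £2,456 remains; 15% of £2,456 = £368.40. Cost to owner: £2,143.40. OOP to date £2,143.40.
#2 (£9,180): 15% coinsurance on £9,180 = £1,377. Cost to owner: £1,377. OOP to date £3,520.40.
#3 (£2,169): 15% coinsurance on £2,169 = £325.35. Owner owes £325.35 (running OOP £3,845.75).

£325.35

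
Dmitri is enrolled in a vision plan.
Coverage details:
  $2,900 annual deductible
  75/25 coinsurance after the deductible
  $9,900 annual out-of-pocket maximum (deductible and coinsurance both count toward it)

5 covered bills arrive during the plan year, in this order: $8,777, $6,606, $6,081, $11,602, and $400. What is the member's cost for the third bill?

$1,520.25

#1 ($8,777): deductible takes $2,900, $5,877 remains; coinsurance $5,877 × 25% = $1,469.25. Cost to member: $4,369.25. OOP to date $4,369.25.
#2 ($6,606): deductible met; 25% of $6,606 = $1,651.50. Member pays $1,651.50; OOP now $6,020.75.
#3 ($6,081): deductible met; 25% of $6,081 = $1,520.25. Member pays $1,520.25; OOP now $7,541.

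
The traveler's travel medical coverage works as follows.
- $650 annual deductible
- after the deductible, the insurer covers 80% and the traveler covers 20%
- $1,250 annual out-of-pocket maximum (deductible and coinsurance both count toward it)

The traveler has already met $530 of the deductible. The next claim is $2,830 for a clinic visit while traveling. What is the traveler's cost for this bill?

$662

$530 of the $650 deductible is already met, leaving $120.
That leaves $2,830 − $120 = $2,710 for coinsurance.
Coinsurance: $2,710 × 20% = $542.
So the traveler owes $120 + $542 = $662 before any cap.
Year-to-date out-of-pocket becomes $530 + $662 = $1,192, still under the $1,250 maximum, so no cap applies.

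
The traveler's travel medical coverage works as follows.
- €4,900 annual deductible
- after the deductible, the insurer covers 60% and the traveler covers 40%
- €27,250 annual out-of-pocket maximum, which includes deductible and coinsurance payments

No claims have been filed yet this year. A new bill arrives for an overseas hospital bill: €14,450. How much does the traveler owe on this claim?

€8,720

The full €4,900 deductible is still open; €4,900 of this bill applies to it.
The remaining €9,550 (= €14,450 − €4,900) moves to coinsurance.
Coinsurance: €9,550 × 40% = €3,820.
Traveler responsibility before any cap: €4,900 + €3,820 = €8,720.
Cumulative spending €0 + €8,720 = €8,720 stays under the €27,250 maximum.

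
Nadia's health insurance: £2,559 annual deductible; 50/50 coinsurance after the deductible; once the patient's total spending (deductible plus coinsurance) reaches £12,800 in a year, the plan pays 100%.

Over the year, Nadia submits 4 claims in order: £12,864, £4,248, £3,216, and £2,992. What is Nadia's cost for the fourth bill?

Claim 1 — £12,864: £2,559 to deductible, leaving £10,305; 50% of £10,305 = £5,152.50. Patient pays £7,711.50; OOP now £7,711.50.
Claim 2 — £4,248: deductible already satisfied, so patient's share is 50% × £4,248 = £2,124. Cost to patient: £2,124. OOP to date £9,835.50.
Claim 3 — £3,216: 50% coinsurance on £3,216 = £1,608. Patient owes £1,608 (running OOP £11,443.50).
Claim 4 — £2,992: 50% coinsurance on £2,992 = £1,496. Adding that to £11,443.50 gives £12,939.50, past the £12,800 cap; patient pays only £12,800 − £11,443.50 = £1,356.50.

£1,356.50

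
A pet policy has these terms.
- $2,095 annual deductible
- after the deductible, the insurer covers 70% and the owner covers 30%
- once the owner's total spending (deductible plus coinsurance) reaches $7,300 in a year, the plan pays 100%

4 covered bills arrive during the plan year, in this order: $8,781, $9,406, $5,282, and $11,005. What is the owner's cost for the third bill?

#1 ($8,781): $2,095 finishes the deductible; $6,686 goes to coinsurance; 30% of $6,686 = $2,005.80. Owner owes $4,100.80 (running OOP $4,100.80).
#2 ($9,406): deductible met; 30% of $9,406 = $2,821.80. Owner pays $2,821.80; OOP now $6,922.60.
#3 ($5,282): deductible already satisfied, so owner's share is 30% × $5,282 = $1,584.60. That would push OOP to $8,507.20, over the $7,300 cap, so owner pays $7,300 − $6,922.60 = $377.40.

$377.40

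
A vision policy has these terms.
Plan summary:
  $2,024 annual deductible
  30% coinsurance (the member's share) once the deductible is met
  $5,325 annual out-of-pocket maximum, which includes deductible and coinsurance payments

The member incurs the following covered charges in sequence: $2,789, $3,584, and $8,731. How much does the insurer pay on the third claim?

$6,734.70

#1 ($2,789): $2,024 finishes the deductible; $765 goes to coinsurance; member's 30% is $229.50. Cost to member: $2,253.50. OOP to date $2,253.50. Plan pays $2,789 − $2,253.50 = $535.50.
#2 ($3,584): deductible already satisfied, so member's share is 30% × $3,584 = $1,075.20. Member pays $1,075.20; OOP now $3,328.70. Insurer: $3,584 − $1,075.20 = $2,508.80.
#3 ($8,731): deductible already satisfied, so member's share is 30% × $8,731 = $2,619.30. That would push OOP to $5,948, over the $5,325 cap, so member pays $5,325 − $3,328.70 = $1,996.30. Insurer: $8,731 − $1,996.30 = $6,734.70.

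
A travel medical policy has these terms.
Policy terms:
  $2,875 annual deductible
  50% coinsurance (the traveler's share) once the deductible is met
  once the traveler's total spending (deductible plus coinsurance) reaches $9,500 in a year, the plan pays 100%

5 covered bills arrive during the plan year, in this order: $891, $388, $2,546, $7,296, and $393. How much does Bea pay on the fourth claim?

$3,648

#1 ($891): fully absorbed by the deductible. Traveler owes $891 (running OOP $891).
#2 ($388): entire amount goes to the deductible. Traveler owes $388 (running OOP $1,279).
#3 ($2,546): $1,596 to deductible, leaving $950; traveler's 50% is $475. Traveler pays $2,071; OOP now $3,350.
#4 ($7,296): 50% coinsurance on $7,296 = $3,648. Traveler pays $3,648; OOP now $6,998.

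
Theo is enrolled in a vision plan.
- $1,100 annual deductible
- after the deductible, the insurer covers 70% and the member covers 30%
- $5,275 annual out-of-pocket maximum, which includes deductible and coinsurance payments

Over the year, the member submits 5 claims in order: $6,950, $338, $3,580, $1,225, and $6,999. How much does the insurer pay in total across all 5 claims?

#1 ($6,950): $1,100 finishes the deductible; $5,850 goes to coinsurance; 30% of $5,850 = $1,755. Member pays $2,855; OOP now $2,855. Plan pays $6,950 − $2,855 = $4,095.
#2 ($338): 30% coinsurance on $338 = $101.40. Member pays $101.40; OOP now $2,956.40. Plan pays $338 − $101.40 = $236.60.
#3 ($3,580): 30% coinsurance on $3,580 = $1,074. Cost to member: $1,074. OOP to date $4,030.40. Plan pays $3,580 − $1,074 = $2,506.
#4 ($1,225): deductible met; 30% of $1,225 = $367.50. Cost to member: $367.50. OOP to date $4,397.90. Insurer: $1,225 − $367.50 = $857.50.
#5 ($6,999): 30% coinsurance on $6,999 = $2,099.70. That would push OOP to $6,497.60, over the $5,275 cap, so member pays $5,275 − $4,397.90 = $877.10. Insurer: $6,999 − $877.10 = $6,121.90.
Insurer total = bills − member's total = $19,092 − $5,275 = $13,817.

$13,817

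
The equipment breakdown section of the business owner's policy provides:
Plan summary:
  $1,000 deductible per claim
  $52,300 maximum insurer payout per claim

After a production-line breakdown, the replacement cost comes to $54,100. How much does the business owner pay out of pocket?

$1,800

After the deductible, $54,100 − $1,000 = $53,100 remains.
Since $53,100 > $52,300, the payout is capped at $52,300.
The business owner bears the rest of the original loss: $54,100 − $52,300 = $1,800.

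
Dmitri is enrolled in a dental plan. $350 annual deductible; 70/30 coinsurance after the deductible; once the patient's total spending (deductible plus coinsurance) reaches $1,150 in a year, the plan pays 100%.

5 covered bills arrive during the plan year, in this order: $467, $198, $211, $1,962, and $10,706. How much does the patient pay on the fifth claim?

$53.60

Claim 1 ($467): deductible takes $350, $117 remains; coinsurance $117 × 30% = $35.10. Patient pays $385.10; OOP now $385.10.
Claim 2 ($198): 30% coinsurance on $198 = $59.40. Patient owes $59.40 (running OOP $444.50).
Claim 3 ($211): 30% coinsurance on $211 = $63.30. Patient pays $63.30; OOP now $507.80.
Claim 4 ($1,962): deductible already satisfied, so patient's share is 30% × $1,962 = $588.60. Patient owes $588.60 (running OOP $1,096.40).
Claim 5 ($10,706): 30% coinsurance on $10,706 = $3,211.80. Adding that to $1,096.40 gives $4,308.20, past the $1,150 cap; patient pays only $1,150 − $1,096.40 = $53.60.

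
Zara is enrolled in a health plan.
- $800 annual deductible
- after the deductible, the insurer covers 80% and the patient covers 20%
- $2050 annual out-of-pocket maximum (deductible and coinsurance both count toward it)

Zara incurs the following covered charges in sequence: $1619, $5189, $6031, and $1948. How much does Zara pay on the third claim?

$48.40

Claim 1 ($1619): $800 to deductible, leaving $819; coinsurance $819 × 20% = $163.80. Patient pays $963.80; OOP now $963.80.
Claim 2 ($5189): 20% coinsurance on $5189 = $1037.80. Patient pays $1037.80; OOP now $2001.60.
Claim 3 ($6031): 20% coinsurance on $6031 = $1206.20. Adding that to $2001.60 gives $3207.80, past the $2050 cap; patient pays only $2050 − $2001.60 = $48.40.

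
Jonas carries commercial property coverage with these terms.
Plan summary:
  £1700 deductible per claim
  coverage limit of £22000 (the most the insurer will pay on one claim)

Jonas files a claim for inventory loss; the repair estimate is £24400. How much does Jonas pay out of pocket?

Less the £1700 deductible: £24400 − £1700 = £22700.
Since £22700 > £22000, the payout is capped at £22000.
Out of pocket: £24400 − £22000 = £2400.

£2400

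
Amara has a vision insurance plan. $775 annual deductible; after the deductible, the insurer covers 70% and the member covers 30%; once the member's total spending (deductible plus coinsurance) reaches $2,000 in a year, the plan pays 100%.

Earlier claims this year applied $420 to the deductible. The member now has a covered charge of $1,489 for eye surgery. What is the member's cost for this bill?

Deductible still to meet: $775 − $420 = $355.
After the $355 deductible portion, $1,489 − $355 = $1,134 is subject to coinsurance.
Coinsurance: $1,134 × 30% = $340.20.
That puts the member's cost at $355 + $340.20 = $695.20 before any cap.
Cumulative spending $420 + $695.20 = $1,115.20 stays under the $2,000 maximum.

$695.20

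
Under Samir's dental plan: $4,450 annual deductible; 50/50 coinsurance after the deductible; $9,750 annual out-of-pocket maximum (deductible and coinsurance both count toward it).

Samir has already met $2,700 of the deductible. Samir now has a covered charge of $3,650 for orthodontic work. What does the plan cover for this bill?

$950

Deductible still to meet: $4,450 − $2,700 = $1,750.
That leaves $3,650 − $1,750 = $1,900 for coinsurance.
Coinsurance: $1,900 × 50% = $950.
So the patient owes $1,750 + $950 = $2,700 before any cap.
Year-to-date out-of-pocket becomes $2,700 + $2,700 = $5,400, still under the $9,750 maximum, so no cap applies.
The insurer covers the remainder: $3,650 − $2,700 = $950.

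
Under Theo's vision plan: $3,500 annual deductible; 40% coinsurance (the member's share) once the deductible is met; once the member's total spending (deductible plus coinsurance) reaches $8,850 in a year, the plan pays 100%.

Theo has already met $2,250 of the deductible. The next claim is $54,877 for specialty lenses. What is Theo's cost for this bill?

$6,600

$2,250 of the $3,500 deductible is already met, leaving $1,250.
After the $1,250 deductible portion, $54,877 − $1,250 = $53,627 is subject to coinsurance.
Member's 40% share of $53,627 is $21,450.80.
So the member owes $1,250 + $21,450.80 = $22,700.80 before any cap.
Adding $22,700.80 to the $2,250 already spent would give $24,950.80, which exceeds the $8,850 cap; the member pays just $8,850 − $2,250 = $6,600.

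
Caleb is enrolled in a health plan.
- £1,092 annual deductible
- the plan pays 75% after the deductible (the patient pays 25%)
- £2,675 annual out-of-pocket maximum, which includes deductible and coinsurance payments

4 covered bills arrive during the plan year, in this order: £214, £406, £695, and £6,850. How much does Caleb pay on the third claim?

Claim 1 — £214: all of it applies to the deductible. Patient owes £214 (running OOP £214).
Claim 2 — £406: fully absorbed by the deductible. Patient owes £406 (running OOP £620).
Claim 3 — £695: deductible takes £472, £223 remains; coinsurance £223 × 25% = £55.75. Cost to patient: £527.75. OOP to date £1,147.75.

£527.75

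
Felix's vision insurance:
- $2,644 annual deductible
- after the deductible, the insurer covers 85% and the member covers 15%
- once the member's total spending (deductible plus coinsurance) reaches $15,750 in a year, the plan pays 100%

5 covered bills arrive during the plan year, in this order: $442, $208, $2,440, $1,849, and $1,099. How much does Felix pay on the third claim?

$2,060.90

Claim 1 ($442): fully absorbed by the deductible. Cost to member: $442. OOP to date $442.
Claim 2 ($208): fully absorbed by the deductible. Member pays $208; OOP now $650.
Claim 3 ($2,440): $1,994 to deductible, leaving $446; 15% of $446 = $66.90. Member pays $2,060.90; OOP now $2,710.90.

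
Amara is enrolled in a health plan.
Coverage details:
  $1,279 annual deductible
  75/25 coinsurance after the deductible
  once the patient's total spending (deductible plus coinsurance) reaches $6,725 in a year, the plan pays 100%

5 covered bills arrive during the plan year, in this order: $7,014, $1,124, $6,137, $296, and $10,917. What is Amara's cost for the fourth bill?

$74

Claim 1 — $7,014: $1,279 to deductible, leaving $5,735; patient's 25% is $1,433.75. Cost to patient: $2,712.75. OOP to date $2,712.75.
Claim 2 — $1,124: deductible met; 25% of $1,124 = $281. Patient owes $281 (running OOP $2,993.75).
Claim 3 — $6,137: deductible met; 25% of $6,137 = $1,534.25. Patient pays $1,534.25; OOP now $4,528.
Claim 4 — $296: deductible met; 25% of $296 = $74. Cost to patient: $74. OOP to date $4,602.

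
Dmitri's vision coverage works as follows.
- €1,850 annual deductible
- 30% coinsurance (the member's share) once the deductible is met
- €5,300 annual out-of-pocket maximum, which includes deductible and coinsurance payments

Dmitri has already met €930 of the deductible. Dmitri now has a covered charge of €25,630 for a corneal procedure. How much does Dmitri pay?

Remaining deductible: €1,850 − €930 = €920.
The remaining €24,710 (= €25,630 − €920) moves to coinsurance.
Coinsurance: €24,710 × 30% = €7,413.
That puts the member's cost at €920 + €7,413 = €8,333 before any cap.
Year-to-date out-of-pocket would reach €930 + €8,333 = €9,263, above the €5,300 maximum, so the member pays only €5,300 − €930 = €4,370.

€4,370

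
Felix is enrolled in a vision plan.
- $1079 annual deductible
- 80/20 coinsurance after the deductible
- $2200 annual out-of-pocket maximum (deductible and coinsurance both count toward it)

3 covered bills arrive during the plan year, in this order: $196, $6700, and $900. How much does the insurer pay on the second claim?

#1 ($196): entire amount goes to the deductible. Member pays $196; OOP now $196. Insurer: $196 − $196 = $0.
#2 ($6700): $883 to deductible, leaving $5817; 20% of $5817 = $1163.40. Claim cost before the cap: $883 + $1163.40 = $2046.40. Adding that to $196 gives $2242.40, past the $2200 cap; member pays only $2200 − $196 = $2004. Plan pays $6700 − $2004 = $4696.

$4696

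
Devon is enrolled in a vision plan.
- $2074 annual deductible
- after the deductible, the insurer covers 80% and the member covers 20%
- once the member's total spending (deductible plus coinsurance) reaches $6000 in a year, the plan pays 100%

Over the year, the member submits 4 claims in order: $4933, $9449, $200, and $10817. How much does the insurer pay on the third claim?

$160

Bill 1, $4933: deductible takes $2074, $2859 remains; 20% of $2859 = $571.80. Member pays $2645.80; OOP now $2645.80. Plan pays $4933 − $2645.80 = $2287.20.
Bill 2, $9449: 20% coinsurance on $9449 = $1889.80. Cost to member: $1889.80. OOP to date $4535.60. Insurer: $9449 − $1889.80 = $7559.20.
Bill 3, $200: deductible already satisfied, so member's share is 20% × $200 = $40. Member pays $40; OOP now $4575.60. Insurer: $200 − $40 = $160.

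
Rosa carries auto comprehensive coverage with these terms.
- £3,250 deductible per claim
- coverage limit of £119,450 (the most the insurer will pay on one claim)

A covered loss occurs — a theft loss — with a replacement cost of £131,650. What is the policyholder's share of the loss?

£12,200

Subtract the deductible: £131,650 − £3,250 = £128,400.
Since £128,400 > £119,450, the payout is capped at £119,450.
The policyholder bears the rest of the original loss: £131,650 − £119,450 = £12,200.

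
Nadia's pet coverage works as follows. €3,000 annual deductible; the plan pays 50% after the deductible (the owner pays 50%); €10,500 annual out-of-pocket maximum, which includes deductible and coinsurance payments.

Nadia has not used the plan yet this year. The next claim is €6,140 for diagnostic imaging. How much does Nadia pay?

€4,570

The full €3,000 deductible is still open; €3,000 of this bill applies to it.
After the €3,000 deductible portion, €6,140 − €3,000 = €3,140 is subject to coinsurance.
Owner's 50% share of €3,140 is €1,570.
So the owner owes €3,000 + €1,570 = €4,570 before any cap.
Total out-of-pocket so far would be €0 + €4,570 = €4,570, below the €10,500 cap — no reduction.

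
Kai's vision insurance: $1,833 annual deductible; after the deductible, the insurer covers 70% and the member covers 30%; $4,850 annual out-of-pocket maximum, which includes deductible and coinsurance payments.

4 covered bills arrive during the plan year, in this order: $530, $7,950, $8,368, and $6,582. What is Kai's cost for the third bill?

$1,022.90

#1 ($530): entire amount goes to the deductible. Cost to member: $530. OOP to date $530.
#2 ($7,950): $1,303 to deductible, leaving $6,647; member's 30% is $1,994.10. Member pays $3,297.10; OOP now $3,827.10.
#3 ($8,368): deductible met; 30% of $8,368 = $2,510.40. Adding that to $3,827.10 gives $6,337.50, past the $4,850 cap; member pays only $4,850 − $3,827.10 = $1,022.90.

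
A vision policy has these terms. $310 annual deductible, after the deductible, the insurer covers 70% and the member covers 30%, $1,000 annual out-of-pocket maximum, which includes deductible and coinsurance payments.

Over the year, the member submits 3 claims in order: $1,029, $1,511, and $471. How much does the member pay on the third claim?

$21

Bill 1, $1,029: $310 finishes the deductible; $719 goes to coinsurance; 30% of $719 = $215.70. Cost to member: $525.70. OOP to date $525.70.
Bill 2, $1,511: deductible already satisfied, so member's share is 30% × $1,511 = $453.30. Member owes $453.30 (running OOP $979).
Bill 3, $471: deductible already satisfied, so member's share is 30% × $471 = $141.30. Adding that to $979 gives $1,120.30, past the $1,000 cap; member pays only $1,000 − $979 = $21.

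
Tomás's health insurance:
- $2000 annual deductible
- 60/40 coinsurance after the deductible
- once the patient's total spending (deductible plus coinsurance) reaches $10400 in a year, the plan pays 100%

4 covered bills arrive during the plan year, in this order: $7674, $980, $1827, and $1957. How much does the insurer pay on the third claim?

$1096.20

Claim 1 ($7674): $2000 finishes the deductible; $5674 goes to coinsurance; patient's 40% is $2269.60. Patient owes $4269.60 (running OOP $4269.60). Insurer: $7674 − $4269.60 = $3404.40.
Claim 2 ($980): deductible met; 40% of $980 = $392. Patient owes $392 (running OOP $4661.60). Insurer: $980 − $392 = $588.
Claim 3 ($1827): deductible met; 40% of $1827 = $730.80. Cost to patient: $730.80. OOP to date $5392.40. Plan pays $1827 − $730.80 = $1096.20.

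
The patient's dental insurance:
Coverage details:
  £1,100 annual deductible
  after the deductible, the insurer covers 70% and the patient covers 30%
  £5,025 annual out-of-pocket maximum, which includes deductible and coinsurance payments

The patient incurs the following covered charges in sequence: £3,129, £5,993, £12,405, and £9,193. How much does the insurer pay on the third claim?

#1 (£3,129): £1,100 to deductible, leaving £2,029; coinsurance £2,029 × 30% = £608.70. Cost to patient: £1,708.70. OOP to date £1,708.70. Plan pays £3,129 − £1,708.70 = £1,420.30.
#2 (£5,993): deductible met; 30% of £5,993 = £1,797.90. Patient owes £1,797.90 (running OOP £3,506.60). Insurer: £5,993 − £1,797.90 = £4,195.10.
#3 (£12,405): deductible met; 30% of £12,405 = £3,721.50. That would push OOP to £7,228.10, over the £5,025 cap, so patient pays £5,025 − £3,506.60 = £1,518.40. Plan pays £12,405 − £1,518.40 = £10,886.60.

£10,886.60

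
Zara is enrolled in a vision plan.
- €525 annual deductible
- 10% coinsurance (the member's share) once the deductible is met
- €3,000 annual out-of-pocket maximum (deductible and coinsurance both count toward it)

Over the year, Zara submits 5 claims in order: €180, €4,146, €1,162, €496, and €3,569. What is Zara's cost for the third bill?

#1 (€180): all of it applies to the deductible. Member pays €180; OOP now €180.
#2 (€4,146): deductible takes €345, €3,801 remains; member's 10% is €380.10. Member pays €725.10; OOP now €905.10.
#3 (€1,162): deductible met; 10% of €1,162 = €116.20. Member pays €116.20; OOP now €1,021.30.

€116.20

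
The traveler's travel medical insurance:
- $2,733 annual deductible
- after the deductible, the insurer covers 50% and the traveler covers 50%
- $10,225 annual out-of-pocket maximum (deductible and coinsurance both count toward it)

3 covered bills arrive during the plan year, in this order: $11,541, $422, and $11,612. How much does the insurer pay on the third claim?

Claim 1 ($11,541): deductible takes $2,733, $8,808 remains; traveler's 50% is $4,404. Traveler owes $7,137 (running OOP $7,137). Insurer: $11,541 − $7,137 = $4,404.
Claim 2 ($422): 50% coinsurance on $422 = $211. Traveler owes $211 (running OOP $7,348). Insurer: $422 − $211 = $211.
Claim 3 ($11,612): deductible already satisfied, so traveler's share is 50% × $11,612 = $5,806. That would push OOP to $13,154, over the $10,225 cap, so traveler pays $10,225 − $7,348 = $2,877. Plan pays $11,612 − $2,877 = $8,735.

$8,735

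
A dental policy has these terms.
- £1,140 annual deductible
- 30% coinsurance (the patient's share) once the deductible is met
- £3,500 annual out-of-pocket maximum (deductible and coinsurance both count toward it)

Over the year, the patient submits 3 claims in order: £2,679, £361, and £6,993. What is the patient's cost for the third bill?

#1 (£2,679): £1,140 finishes the deductible; £1,539 goes to coinsurance; patient's 30% is £461.70. Cost to patient: £1,601.70. OOP to date £1,601.70.
#2 (£361): deductible met; 30% of £361 = £108.30. Patient owes £108.30 (running OOP £1,710).
#3 (£6,993): deductible met; 30% of £6,993 = £2,097.90. Adding that to £1,710 gives £3,807.90, past the £3,500 cap; patient pays only £3,500 − £1,710 = £1,790.

£1,790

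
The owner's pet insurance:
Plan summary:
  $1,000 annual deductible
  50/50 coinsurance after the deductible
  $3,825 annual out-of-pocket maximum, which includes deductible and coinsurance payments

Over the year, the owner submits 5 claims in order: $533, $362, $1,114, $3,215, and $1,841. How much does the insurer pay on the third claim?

$504.50

#1 ($533): entire amount goes to the deductible. Cost to owner: $533. OOP to date $533. Plan pays $533 − $533 = $0.
#2 ($362): all of it applies to the deductible. Owner owes $362 (running OOP $895). Plan pays $362 − $362 = $0.
#3 ($1,114): deductible takes $105, $1,009 remains; coinsurance $1,009 × 50% = $504.50. Owner pays $609.50; OOP now $1,504.50. Plan pays $1,114 − $609.50 = $504.50.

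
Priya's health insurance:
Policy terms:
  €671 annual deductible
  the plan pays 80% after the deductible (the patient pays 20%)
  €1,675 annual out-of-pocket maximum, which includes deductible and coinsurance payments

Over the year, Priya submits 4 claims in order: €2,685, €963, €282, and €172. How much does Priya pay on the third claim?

#1 (€2,685): €671 finishes the deductible; €2,014 goes to coinsurance; patient's 20% is €402.80. Patient pays €1,073.80; OOP now €1,073.80.
#2 (€963): deductible met; 20% of €963 = €192.60. Patient pays €192.60; OOP now €1,266.40.
#3 (€282): 20% coinsurance on €282 = €56.40. Patient owes €56.40 (running OOP €1,322.80).

€56.40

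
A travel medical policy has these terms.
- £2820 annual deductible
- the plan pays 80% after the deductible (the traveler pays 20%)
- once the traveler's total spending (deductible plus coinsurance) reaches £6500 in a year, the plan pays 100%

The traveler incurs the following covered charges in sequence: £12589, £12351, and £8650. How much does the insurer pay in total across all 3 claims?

£27090

Bill 1, £12589: £2820 finishes the deductible; £9769 goes to coinsurance; coinsurance £9769 × 20% = £1953.80. Traveler owes £4773.80 (running OOP £4773.80). Plan pays £12589 − £4773.80 = £7815.20.
Bill 2, £12351: 20% coinsurance on £12351 = £2470.20. OOP would hit £7244 > £6500, so the cap limits the traveler to £6500 − £4773.80 = £1726.20. Plan pays £12351 − £1726.20 = £10624.80.
Bill 3, £8650: deductible met; 20% of £8650 = £1730. OOP would hit £8230 > £6500, so the cap limits the traveler to £6500 − £6500 = £0. Insurer: £8650 − £0 = £8650.
Insurer total = bills − traveler's total = £33590 − £6500 = £27090.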